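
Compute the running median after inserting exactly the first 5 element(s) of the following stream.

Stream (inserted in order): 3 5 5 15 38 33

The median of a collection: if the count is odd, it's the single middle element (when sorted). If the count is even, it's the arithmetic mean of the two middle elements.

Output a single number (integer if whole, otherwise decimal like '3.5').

Step 1: insert 3 -> lo=[3] (size 1, max 3) hi=[] (size 0) -> median=3
Step 2: insert 5 -> lo=[3] (size 1, max 3) hi=[5] (size 1, min 5) -> median=4
Step 3: insert 5 -> lo=[3, 5] (size 2, max 5) hi=[5] (size 1, min 5) -> median=5
Step 4: insert 15 -> lo=[3, 5] (size 2, max 5) hi=[5, 15] (size 2, min 5) -> median=5
Step 5: insert 38 -> lo=[3, 5, 5] (size 3, max 5) hi=[15, 38] (size 2, min 15) -> median=5

Answer: 5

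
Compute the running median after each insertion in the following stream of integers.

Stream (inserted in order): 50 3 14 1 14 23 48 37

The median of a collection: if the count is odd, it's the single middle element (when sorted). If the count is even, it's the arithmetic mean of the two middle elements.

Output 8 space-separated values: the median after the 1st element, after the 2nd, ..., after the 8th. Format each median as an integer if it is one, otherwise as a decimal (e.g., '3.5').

Step 1: insert 50 -> lo=[50] (size 1, max 50) hi=[] (size 0) -> median=50
Step 2: insert 3 -> lo=[3] (size 1, max 3) hi=[50] (size 1, min 50) -> median=26.5
Step 3: insert 14 -> lo=[3, 14] (size 2, max 14) hi=[50] (size 1, min 50) -> median=14
Step 4: insert 1 -> lo=[1, 3] (size 2, max 3) hi=[14, 50] (size 2, min 14) -> median=8.5
Step 5: insert 14 -> lo=[1, 3, 14] (size 3, max 14) hi=[14, 50] (size 2, min 14) -> median=14
Step 6: insert 23 -> lo=[1, 3, 14] (size 3, max 14) hi=[14, 23, 50] (size 3, min 14) -> median=14
Step 7: insert 48 -> lo=[1, 3, 14, 14] (size 4, max 14) hi=[23, 48, 50] (size 3, min 23) -> median=14
Step 8: insert 37 -> lo=[1, 3, 14, 14] (size 4, max 14) hi=[23, 37, 48, 50] (size 4, min 23) -> median=18.5

Answer: 50 26.5 14 8.5 14 14 14 18.5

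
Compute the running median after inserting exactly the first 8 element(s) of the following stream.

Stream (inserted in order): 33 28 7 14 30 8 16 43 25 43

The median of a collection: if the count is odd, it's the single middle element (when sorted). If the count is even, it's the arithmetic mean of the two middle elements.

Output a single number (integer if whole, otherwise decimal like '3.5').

Answer: 22

Derivation:
Step 1: insert 33 -> lo=[33] (size 1, max 33) hi=[] (size 0) -> median=33
Step 2: insert 28 -> lo=[28] (size 1, max 28) hi=[33] (size 1, min 33) -> median=30.5
Step 3: insert 7 -> lo=[7, 28] (size 2, max 28) hi=[33] (size 1, min 33) -> median=28
Step 4: insert 14 -> lo=[7, 14] (size 2, max 14) hi=[28, 33] (size 2, min 28) -> median=21
Step 5: insert 30 -> lo=[7, 14, 28] (size 3, max 28) hi=[30, 33] (size 2, min 30) -> median=28
Step 6: insert 8 -> lo=[7, 8, 14] (size 3, max 14) hi=[28, 30, 33] (size 3, min 28) -> median=21
Step 7: insert 16 -> lo=[7, 8, 14, 16] (size 4, max 16) hi=[28, 30, 33] (size 3, min 28) -> median=16
Step 8: insert 43 -> lo=[7, 8, 14, 16] (size 4, max 16) hi=[28, 30, 33, 43] (size 4, min 28) -> median=22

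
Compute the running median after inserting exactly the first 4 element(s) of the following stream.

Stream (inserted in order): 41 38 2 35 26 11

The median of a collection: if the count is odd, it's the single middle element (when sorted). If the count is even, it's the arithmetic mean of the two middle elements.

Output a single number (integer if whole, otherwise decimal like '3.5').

Step 1: insert 41 -> lo=[41] (size 1, max 41) hi=[] (size 0) -> median=41
Step 2: insert 38 -> lo=[38] (size 1, max 38) hi=[41] (size 1, min 41) -> median=39.5
Step 3: insert 2 -> lo=[2, 38] (size 2, max 38) hi=[41] (size 1, min 41) -> median=38
Step 4: insert 35 -> lo=[2, 35] (size 2, max 35) hi=[38, 41] (size 2, min 38) -> median=36.5

Answer: 36.5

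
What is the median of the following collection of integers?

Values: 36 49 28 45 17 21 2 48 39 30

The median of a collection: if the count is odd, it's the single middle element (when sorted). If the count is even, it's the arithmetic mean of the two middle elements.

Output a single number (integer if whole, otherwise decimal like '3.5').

Step 1: insert 36 -> lo=[36] (size 1, max 36) hi=[] (size 0) -> median=36
Step 2: insert 49 -> lo=[36] (size 1, max 36) hi=[49] (size 1, min 49) -> median=42.5
Step 3: insert 28 -> lo=[28, 36] (size 2, max 36) hi=[49] (size 1, min 49) -> median=36
Step 4: insert 45 -> lo=[28, 36] (size 2, max 36) hi=[45, 49] (size 2, min 45) -> median=40.5
Step 5: insert 17 -> lo=[17, 28, 36] (size 3, max 36) hi=[45, 49] (size 2, min 45) -> median=36
Step 6: insert 21 -> lo=[17, 21, 28] (size 3, max 28) hi=[36, 45, 49] (size 3, min 36) -> median=32
Step 7: insert 2 -> lo=[2, 17, 21, 28] (size 4, max 28) hi=[36, 45, 49] (size 3, min 36) -> median=28
Step 8: insert 48 -> lo=[2, 17, 21, 28] (size 4, max 28) hi=[36, 45, 48, 49] (size 4, min 36) -> median=32
Step 9: insert 39 -> lo=[2, 17, 21, 28, 36] (size 5, max 36) hi=[39, 45, 48, 49] (size 4, min 39) -> median=36
Step 10: insert 30 -> lo=[2, 17, 21, 28, 30] (size 5, max 30) hi=[36, 39, 45, 48, 49] (size 5, min 36) -> median=33

Answer: 33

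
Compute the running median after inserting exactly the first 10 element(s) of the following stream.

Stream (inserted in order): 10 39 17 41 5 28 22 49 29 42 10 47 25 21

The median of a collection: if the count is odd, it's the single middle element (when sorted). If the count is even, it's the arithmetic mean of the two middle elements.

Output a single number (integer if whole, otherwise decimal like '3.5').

Answer: 28.5

Derivation:
Step 1: insert 10 -> lo=[10] (size 1, max 10) hi=[] (size 0) -> median=10
Step 2: insert 39 -> lo=[10] (size 1, max 10) hi=[39] (size 1, min 39) -> median=24.5
Step 3: insert 17 -> lo=[10, 17] (size 2, max 17) hi=[39] (size 1, min 39) -> median=17
Step 4: insert 41 -> lo=[10, 17] (size 2, max 17) hi=[39, 41] (size 2, min 39) -> median=28
Step 5: insert 5 -> lo=[5, 10, 17] (size 3, max 17) hi=[39, 41] (size 2, min 39) -> median=17
Step 6: insert 28 -> lo=[5, 10, 17] (size 3, max 17) hi=[28, 39, 41] (size 3, min 28) -> median=22.5
Step 7: insert 22 -> lo=[5, 10, 17, 22] (size 4, max 22) hi=[28, 39, 41] (size 3, min 28) -> median=22
Step 8: insert 49 -> lo=[5, 10, 17, 22] (size 4, max 22) hi=[28, 39, 41, 49] (size 4, min 28) -> median=25
Step 9: insert 29 -> lo=[5, 10, 17, 22, 28] (size 5, max 28) hi=[29, 39, 41, 49] (size 4, min 29) -> median=28
Step 10: insert 42 -> lo=[5, 10, 17, 22, 28] (size 5, max 28) hi=[29, 39, 41, 42, 49] (size 5, min 29) -> median=28.5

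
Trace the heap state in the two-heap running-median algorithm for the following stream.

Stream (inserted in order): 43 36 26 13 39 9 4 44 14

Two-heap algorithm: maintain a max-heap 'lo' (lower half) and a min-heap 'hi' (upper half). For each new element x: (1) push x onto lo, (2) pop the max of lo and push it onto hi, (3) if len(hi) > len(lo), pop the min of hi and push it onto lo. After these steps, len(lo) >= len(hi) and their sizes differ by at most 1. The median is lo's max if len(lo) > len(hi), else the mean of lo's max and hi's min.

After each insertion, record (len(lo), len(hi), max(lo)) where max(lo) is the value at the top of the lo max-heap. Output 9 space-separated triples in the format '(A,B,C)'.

Step 1: insert 43 -> lo=[43] hi=[] -> (len(lo)=1, len(hi)=0, max(lo)=43)
Step 2: insert 36 -> lo=[36] hi=[43] -> (len(lo)=1, len(hi)=1, max(lo)=36)
Step 3: insert 26 -> lo=[26, 36] hi=[43] -> (len(lo)=2, len(hi)=1, max(lo)=36)
Step 4: insert 13 -> lo=[13, 26] hi=[36, 43] -> (len(lo)=2, len(hi)=2, max(lo)=26)
Step 5: insert 39 -> lo=[13, 26, 36] hi=[39, 43] -> (len(lo)=3, len(hi)=2, max(lo)=36)
Step 6: insert 9 -> lo=[9, 13, 26] hi=[36, 39, 43] -> (len(lo)=3, len(hi)=3, max(lo)=26)
Step 7: insert 4 -> lo=[4, 9, 13, 26] hi=[36, 39, 43] -> (len(lo)=4, len(hi)=3, max(lo)=26)
Step 8: insert 44 -> lo=[4, 9, 13, 26] hi=[36, 39, 43, 44] -> (len(lo)=4, len(hi)=4, max(lo)=26)
Step 9: insert 14 -> lo=[4, 9, 13, 14, 26] hi=[36, 39, 43, 44] -> (len(lo)=5, len(hi)=4, max(lo)=26)

Answer: (1,0,43) (1,1,36) (2,1,36) (2,2,26) (3,2,36) (3,3,26) (4,3,26) (4,4,26) (5,4,26)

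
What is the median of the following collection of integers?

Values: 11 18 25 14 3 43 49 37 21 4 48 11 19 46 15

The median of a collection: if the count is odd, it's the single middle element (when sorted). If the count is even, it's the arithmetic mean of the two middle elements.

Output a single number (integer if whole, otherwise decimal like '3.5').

Answer: 19

Derivation:
Step 1: insert 11 -> lo=[11] (size 1, max 11) hi=[] (size 0) -> median=11
Step 2: insert 18 -> lo=[11] (size 1, max 11) hi=[18] (size 1, min 18) -> median=14.5
Step 3: insert 25 -> lo=[11, 18] (size 2, max 18) hi=[25] (size 1, min 25) -> median=18
Step 4: insert 14 -> lo=[11, 14] (size 2, max 14) hi=[18, 25] (size 2, min 18) -> median=16
Step 5: insert 3 -> lo=[3, 11, 14] (size 3, max 14) hi=[18, 25] (size 2, min 18) -> median=14
Step 6: insert 43 -> lo=[3, 11, 14] (size 3, max 14) hi=[18, 25, 43] (size 3, min 18) -> median=16
Step 7: insert 49 -> lo=[3, 11, 14, 18] (size 4, max 18) hi=[25, 43, 49] (size 3, min 25) -> median=18
Step 8: insert 37 -> lo=[3, 11, 14, 18] (size 4, max 18) hi=[25, 37, 43, 49] (size 4, min 25) -> median=21.5
Step 9: insert 21 -> lo=[3, 11, 14, 18, 21] (size 5, max 21) hi=[25, 37, 43, 49] (size 4, min 25) -> median=21
Step 10: insert 4 -> lo=[3, 4, 11, 14, 18] (size 5, max 18) hi=[21, 25, 37, 43, 49] (size 5, min 21) -> median=19.5
Step 11: insert 48 -> lo=[3, 4, 11, 14, 18, 21] (size 6, max 21) hi=[25, 37, 43, 48, 49] (size 5, min 25) -> median=21
Step 12: insert 11 -> lo=[3, 4, 11, 11, 14, 18] (size 6, max 18) hi=[21, 25, 37, 43, 48, 49] (size 6, min 21) -> median=19.5
Step 13: insert 19 -> lo=[3, 4, 11, 11, 14, 18, 19] (size 7, max 19) hi=[21, 25, 37, 43, 48, 49] (size 6, min 21) -> median=19
Step 14: insert 46 -> lo=[3, 4, 11, 11, 14, 18, 19] (size 7, max 19) hi=[21, 25, 37, 43, 46, 48, 49] (size 7, min 21) -> median=20
Step 15: insert 15 -> lo=[3, 4, 11, 11, 14, 15, 18, 19] (size 8, max 19) hi=[21, 25, 37, 43, 46, 48, 49] (size 7, min 21) -> median=19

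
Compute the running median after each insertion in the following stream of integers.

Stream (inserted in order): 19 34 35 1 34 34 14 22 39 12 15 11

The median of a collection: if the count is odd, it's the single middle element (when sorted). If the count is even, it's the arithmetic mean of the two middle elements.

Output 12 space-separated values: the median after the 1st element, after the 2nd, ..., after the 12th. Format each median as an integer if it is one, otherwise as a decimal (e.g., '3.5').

Answer: 19 26.5 34 26.5 34 34 34 28 34 28 22 20.5

Derivation:
Step 1: insert 19 -> lo=[19] (size 1, max 19) hi=[] (size 0) -> median=19
Step 2: insert 34 -> lo=[19] (size 1, max 19) hi=[34] (size 1, min 34) -> median=26.5
Step 3: insert 35 -> lo=[19, 34] (size 2, max 34) hi=[35] (size 1, min 35) -> median=34
Step 4: insert 1 -> lo=[1, 19] (size 2, max 19) hi=[34, 35] (size 2, min 34) -> median=26.5
Step 5: insert 34 -> lo=[1, 19, 34] (size 3, max 34) hi=[34, 35] (size 2, min 34) -> median=34
Step 6: insert 34 -> lo=[1, 19, 34] (size 3, max 34) hi=[34, 34, 35] (size 3, min 34) -> median=34
Step 7: insert 14 -> lo=[1, 14, 19, 34] (size 4, max 34) hi=[34, 34, 35] (size 3, min 34) -> median=34
Step 8: insert 22 -> lo=[1, 14, 19, 22] (size 4, max 22) hi=[34, 34, 34, 35] (size 4, min 34) -> median=28
Step 9: insert 39 -> lo=[1, 14, 19, 22, 34] (size 5, max 34) hi=[34, 34, 35, 39] (size 4, min 34) -> median=34
Step 10: insert 12 -> lo=[1, 12, 14, 19, 22] (size 5, max 22) hi=[34, 34, 34, 35, 39] (size 5, min 34) -> median=28
Step 11: insert 15 -> lo=[1, 12, 14, 15, 19, 22] (size 6, max 22) hi=[34, 34, 34, 35, 39] (size 5, min 34) -> median=22
Step 12: insert 11 -> lo=[1, 11, 12, 14, 15, 19] (size 6, max 19) hi=[22, 34, 34, 34, 35, 39] (size 6, min 22) -> median=20.5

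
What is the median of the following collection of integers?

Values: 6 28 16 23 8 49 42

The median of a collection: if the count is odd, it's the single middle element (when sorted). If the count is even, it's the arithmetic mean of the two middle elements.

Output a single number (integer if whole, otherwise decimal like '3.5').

Answer: 23

Derivation:
Step 1: insert 6 -> lo=[6] (size 1, max 6) hi=[] (size 0) -> median=6
Step 2: insert 28 -> lo=[6] (size 1, max 6) hi=[28] (size 1, min 28) -> median=17
Step 3: insert 16 -> lo=[6, 16] (size 2, max 16) hi=[28] (size 1, min 28) -> median=16
Step 4: insert 23 -> lo=[6, 16] (size 2, max 16) hi=[23, 28] (size 2, min 23) -> median=19.5
Step 5: insert 8 -> lo=[6, 8, 16] (size 3, max 16) hi=[23, 28] (size 2, min 23) -> median=16
Step 6: insert 49 -> lo=[6, 8, 16] (size 3, max 16) hi=[23, 28, 49] (size 3, min 23) -> median=19.5
Step 7: insert 42 -> lo=[6, 8, 16, 23] (size 4, max 23) hi=[28, 42, 49] (size 3, min 28) -> median=23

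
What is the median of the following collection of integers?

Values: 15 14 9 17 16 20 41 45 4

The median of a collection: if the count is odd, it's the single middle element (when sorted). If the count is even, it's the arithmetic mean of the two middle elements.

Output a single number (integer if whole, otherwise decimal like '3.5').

Answer: 16

Derivation:
Step 1: insert 15 -> lo=[15] (size 1, max 15) hi=[] (size 0) -> median=15
Step 2: insert 14 -> lo=[14] (size 1, max 14) hi=[15] (size 1, min 15) -> median=14.5
Step 3: insert 9 -> lo=[9, 14] (size 2, max 14) hi=[15] (size 1, min 15) -> median=14
Step 4: insert 17 -> lo=[9, 14] (size 2, max 14) hi=[15, 17] (size 2, min 15) -> median=14.5
Step 5: insert 16 -> lo=[9, 14, 15] (size 3, max 15) hi=[16, 17] (size 2, min 16) -> median=15
Step 6: insert 20 -> lo=[9, 14, 15] (size 3, max 15) hi=[16, 17, 20] (size 3, min 16) -> median=15.5
Step 7: insert 41 -> lo=[9, 14, 15, 16] (size 4, max 16) hi=[17, 20, 41] (size 3, min 17) -> median=16
Step 8: insert 45 -> lo=[9, 14, 15, 16] (size 4, max 16) hi=[17, 20, 41, 45] (size 4, min 17) -> median=16.5
Step 9: insert 4 -> lo=[4, 9, 14, 15, 16] (size 5, max 16) hi=[17, 20, 41, 45] (size 4, min 17) -> median=16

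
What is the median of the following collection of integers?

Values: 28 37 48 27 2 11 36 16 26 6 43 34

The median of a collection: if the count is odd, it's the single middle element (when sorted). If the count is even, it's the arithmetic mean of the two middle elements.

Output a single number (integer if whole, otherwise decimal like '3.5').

Step 1: insert 28 -> lo=[28] (size 1, max 28) hi=[] (size 0) -> median=28
Step 2: insert 37 -> lo=[28] (size 1, max 28) hi=[37] (size 1, min 37) -> median=32.5
Step 3: insert 48 -> lo=[28, 37] (size 2, max 37) hi=[48] (size 1, min 48) -> median=37
Step 4: insert 27 -> lo=[27, 28] (size 2, max 28) hi=[37, 48] (size 2, min 37) -> median=32.5
Step 5: insert 2 -> lo=[2, 27, 28] (size 3, max 28) hi=[37, 48] (size 2, min 37) -> median=28
Step 6: insert 11 -> lo=[2, 11, 27] (size 3, max 27) hi=[28, 37, 48] (size 3, min 28) -> median=27.5
Step 7: insert 36 -> lo=[2, 11, 27, 28] (size 4, max 28) hi=[36, 37, 48] (size 3, min 36) -> median=28
Step 8: insert 16 -> lo=[2, 11, 16, 27] (size 4, max 27) hi=[28, 36, 37, 48] (size 4, min 28) -> median=27.5
Step 9: insert 26 -> lo=[2, 11, 16, 26, 27] (size 5, max 27) hi=[28, 36, 37, 48] (size 4, min 28) -> median=27
Step 10: insert 6 -> lo=[2, 6, 11, 16, 26] (size 5, max 26) hi=[27, 28, 36, 37, 48] (size 5, min 27) -> median=26.5
Step 11: insert 43 -> lo=[2, 6, 11, 16, 26, 27] (size 6, max 27) hi=[28, 36, 37, 43, 48] (size 5, min 28) -> median=27
Step 12: insert 34 -> lo=[2, 6, 11, 16, 26, 27] (size 6, max 27) hi=[28, 34, 36, 37, 43, 48] (size 6, min 28) -> median=27.5

Answer: 27.5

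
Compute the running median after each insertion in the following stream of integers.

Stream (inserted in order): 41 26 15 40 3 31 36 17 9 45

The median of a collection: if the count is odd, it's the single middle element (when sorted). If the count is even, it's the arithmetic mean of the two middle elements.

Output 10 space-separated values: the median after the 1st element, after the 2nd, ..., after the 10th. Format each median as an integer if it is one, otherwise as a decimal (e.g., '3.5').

Answer: 41 33.5 26 33 26 28.5 31 28.5 26 28.5

Derivation:
Step 1: insert 41 -> lo=[41] (size 1, max 41) hi=[] (size 0) -> median=41
Step 2: insert 26 -> lo=[26] (size 1, max 26) hi=[41] (size 1, min 41) -> median=33.5
Step 3: insert 15 -> lo=[15, 26] (size 2, max 26) hi=[41] (size 1, min 41) -> median=26
Step 4: insert 40 -> lo=[15, 26] (size 2, max 26) hi=[40, 41] (size 2, min 40) -> median=33
Step 5: insert 3 -> lo=[3, 15, 26] (size 3, max 26) hi=[40, 41] (size 2, min 40) -> median=26
Step 6: insert 31 -> lo=[3, 15, 26] (size 3, max 26) hi=[31, 40, 41] (size 3, min 31) -> median=28.5
Step 7: insert 36 -> lo=[3, 15, 26, 31] (size 4, max 31) hi=[36, 40, 41] (size 3, min 36) -> median=31
Step 8: insert 17 -> lo=[3, 15, 17, 26] (size 4, max 26) hi=[31, 36, 40, 41] (size 4, min 31) -> median=28.5
Step 9: insert 9 -> lo=[3, 9, 15, 17, 26] (size 5, max 26) hi=[31, 36, 40, 41] (size 4, min 31) -> median=26
Step 10: insert 45 -> lo=[3, 9, 15, 17, 26] (size 5, max 26) hi=[31, 36, 40, 41, 45] (size 5, min 31) -> median=28.5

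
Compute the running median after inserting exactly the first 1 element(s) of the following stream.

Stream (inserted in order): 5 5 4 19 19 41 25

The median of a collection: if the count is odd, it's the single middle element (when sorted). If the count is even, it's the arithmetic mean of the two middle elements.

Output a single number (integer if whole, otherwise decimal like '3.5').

Answer: 5

Derivation:
Step 1: insert 5 -> lo=[5] (size 1, max 5) hi=[] (size 0) -> median=5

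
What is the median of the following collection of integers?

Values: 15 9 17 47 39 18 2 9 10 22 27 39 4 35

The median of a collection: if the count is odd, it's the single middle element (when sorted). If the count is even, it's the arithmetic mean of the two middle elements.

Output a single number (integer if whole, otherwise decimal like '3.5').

Answer: 17.5

Derivation:
Step 1: insert 15 -> lo=[15] (size 1, max 15) hi=[] (size 0) -> median=15
Step 2: insert 9 -> lo=[9] (size 1, max 9) hi=[15] (size 1, min 15) -> median=12
Step 3: insert 17 -> lo=[9, 15] (size 2, max 15) hi=[17] (size 1, min 17) -> median=15
Step 4: insert 47 -> lo=[9, 15] (size 2, max 15) hi=[17, 47] (size 2, min 17) -> median=16
Step 5: insert 39 -> lo=[9, 15, 17] (size 3, max 17) hi=[39, 47] (size 2, min 39) -> median=17
Step 6: insert 18 -> lo=[9, 15, 17] (size 3, max 17) hi=[18, 39, 47] (size 3, min 18) -> median=17.5
Step 7: insert 2 -> lo=[2, 9, 15, 17] (size 4, max 17) hi=[18, 39, 47] (size 3, min 18) -> median=17
Step 8: insert 9 -> lo=[2, 9, 9, 15] (size 4, max 15) hi=[17, 18, 39, 47] (size 4, min 17) -> median=16
Step 9: insert 10 -> lo=[2, 9, 9, 10, 15] (size 5, max 15) hi=[17, 18, 39, 47] (size 4, min 17) -> median=15
Step 10: insert 22 -> lo=[2, 9, 9, 10, 15] (size 5, max 15) hi=[17, 18, 22, 39, 47] (size 5, min 17) -> median=16
Step 11: insert 27 -> lo=[2, 9, 9, 10, 15, 17] (size 6, max 17) hi=[18, 22, 27, 39, 47] (size 5, min 18) -> median=17
Step 12: insert 39 -> lo=[2, 9, 9, 10, 15, 17] (size 6, max 17) hi=[18, 22, 27, 39, 39, 47] (size 6, min 18) -> median=17.5
Step 13: insert 4 -> lo=[2, 4, 9, 9, 10, 15, 17] (size 7, max 17) hi=[18, 22, 27, 39, 39, 47] (size 6, min 18) -> median=17
Step 14: insert 35 -> lo=[2, 4, 9, 9, 10, 15, 17] (size 7, max 17) hi=[18, 22, 27, 35, 39, 39, 47] (size 7, min 18) -> median=17.5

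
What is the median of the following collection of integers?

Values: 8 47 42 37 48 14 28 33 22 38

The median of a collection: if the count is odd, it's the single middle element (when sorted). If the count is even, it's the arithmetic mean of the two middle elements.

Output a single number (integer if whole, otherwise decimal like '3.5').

Answer: 35

Derivation:
Step 1: insert 8 -> lo=[8] (size 1, max 8) hi=[] (size 0) -> median=8
Step 2: insert 47 -> lo=[8] (size 1, max 8) hi=[47] (size 1, min 47) -> median=27.5
Step 3: insert 42 -> lo=[8, 42] (size 2, max 42) hi=[47] (size 1, min 47) -> median=42
Step 4: insert 37 -> lo=[8, 37] (size 2, max 37) hi=[42, 47] (size 2, min 42) -> median=39.5
Step 5: insert 48 -> lo=[8, 37, 42] (size 3, max 42) hi=[47, 48] (size 2, min 47) -> median=42
Step 6: insert 14 -> lo=[8, 14, 37] (size 3, max 37) hi=[42, 47, 48] (size 3, min 42) -> median=39.5
Step 7: insert 28 -> lo=[8, 14, 28, 37] (size 4, max 37) hi=[42, 47, 48] (size 3, min 42) -> median=37
Step 8: insert 33 -> lo=[8, 14, 28, 33] (size 4, max 33) hi=[37, 42, 47, 48] (size 4, min 37) -> median=35
Step 9: insert 22 -> lo=[8, 14, 22, 28, 33] (size 5, max 33) hi=[37, 42, 47, 48] (size 4, min 37) -> median=33
Step 10: insert 38 -> lo=[8, 14, 22, 28, 33] (size 5, max 33) hi=[37, 38, 42, 47, 48] (size 5, min 37) -> median=35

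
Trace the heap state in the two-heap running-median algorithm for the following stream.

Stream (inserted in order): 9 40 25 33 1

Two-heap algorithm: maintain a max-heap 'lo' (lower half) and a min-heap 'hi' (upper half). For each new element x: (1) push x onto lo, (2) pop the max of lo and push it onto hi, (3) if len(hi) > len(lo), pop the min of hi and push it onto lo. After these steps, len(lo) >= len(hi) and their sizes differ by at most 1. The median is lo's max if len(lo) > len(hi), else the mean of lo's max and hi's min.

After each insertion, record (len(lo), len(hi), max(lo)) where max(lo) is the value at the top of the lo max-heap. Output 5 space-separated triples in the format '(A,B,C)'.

Answer: (1,0,9) (1,1,9) (2,1,25) (2,2,25) (3,2,25)

Derivation:
Step 1: insert 9 -> lo=[9] hi=[] -> (len(lo)=1, len(hi)=0, max(lo)=9)
Step 2: insert 40 -> lo=[9] hi=[40] -> (len(lo)=1, len(hi)=1, max(lo)=9)
Step 3: insert 25 -> lo=[9, 25] hi=[40] -> (len(lo)=2, len(hi)=1, max(lo)=25)
Step 4: insert 33 -> lo=[9, 25] hi=[33, 40] -> (len(lo)=2, len(hi)=2, max(lo)=25)
Step 5: insert 1 -> lo=[1, 9, 25] hi=[33, 40] -> (len(lo)=3, len(hi)=2, max(lo)=25)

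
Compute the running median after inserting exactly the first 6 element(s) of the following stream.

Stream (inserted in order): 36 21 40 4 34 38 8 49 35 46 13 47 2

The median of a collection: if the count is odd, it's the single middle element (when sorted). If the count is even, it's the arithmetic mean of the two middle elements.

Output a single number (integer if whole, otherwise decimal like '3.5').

Answer: 35

Derivation:
Step 1: insert 36 -> lo=[36] (size 1, max 36) hi=[] (size 0) -> median=36
Step 2: insert 21 -> lo=[21] (size 1, max 21) hi=[36] (size 1, min 36) -> median=28.5
Step 3: insert 40 -> lo=[21, 36] (size 2, max 36) hi=[40] (size 1, min 40) -> median=36
Step 4: insert 4 -> lo=[4, 21] (size 2, max 21) hi=[36, 40] (size 2, min 36) -> median=28.5
Step 5: insert 34 -> lo=[4, 21, 34] (size 3, max 34) hi=[36, 40] (size 2, min 36) -> median=34
Step 6: insert 38 -> lo=[4, 21, 34] (size 3, max 34) hi=[36, 38, 40] (size 3, min 36) -> median=35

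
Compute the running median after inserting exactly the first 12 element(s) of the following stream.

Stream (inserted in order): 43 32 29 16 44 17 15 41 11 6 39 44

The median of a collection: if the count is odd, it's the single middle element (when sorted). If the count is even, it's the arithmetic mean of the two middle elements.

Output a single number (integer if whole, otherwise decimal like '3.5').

Answer: 30.5

Derivation:
Step 1: insert 43 -> lo=[43] (size 1, max 43) hi=[] (size 0) -> median=43
Step 2: insert 32 -> lo=[32] (size 1, max 32) hi=[43] (size 1, min 43) -> median=37.5
Step 3: insert 29 -> lo=[29, 32] (size 2, max 32) hi=[43] (size 1, min 43) -> median=32
Step 4: insert 16 -> lo=[16, 29] (size 2, max 29) hi=[32, 43] (size 2, min 32) -> median=30.5
Step 5: insert 44 -> lo=[16, 29, 32] (size 3, max 32) hi=[43, 44] (size 2, min 43) -> median=32
Step 6: insert 17 -> lo=[16, 17, 29] (size 3, max 29) hi=[32, 43, 44] (size 3, min 32) -> median=30.5
Step 7: insert 15 -> lo=[15, 16, 17, 29] (size 4, max 29) hi=[32, 43, 44] (size 3, min 32) -> median=29
Step 8: insert 41 -> lo=[15, 16, 17, 29] (size 4, max 29) hi=[32, 41, 43, 44] (size 4, min 32) -> median=30.5
Step 9: insert 11 -> lo=[11, 15, 16, 17, 29] (size 5, max 29) hi=[32, 41, 43, 44] (size 4, min 32) -> median=29
Step 10: insert 6 -> lo=[6, 11, 15, 16, 17] (size 5, max 17) hi=[29, 32, 41, 43, 44] (size 5, min 29) -> median=23
Step 11: insert 39 -> lo=[6, 11, 15, 16, 17, 29] (size 6, max 29) hi=[32, 39, 41, 43, 44] (size 5, min 32) -> median=29
Step 12: insert 44 -> lo=[6, 11, 15, 16, 17, 29] (size 6, max 29) hi=[32, 39, 41, 43, 44, 44] (size 6, min 32) -> median=30.5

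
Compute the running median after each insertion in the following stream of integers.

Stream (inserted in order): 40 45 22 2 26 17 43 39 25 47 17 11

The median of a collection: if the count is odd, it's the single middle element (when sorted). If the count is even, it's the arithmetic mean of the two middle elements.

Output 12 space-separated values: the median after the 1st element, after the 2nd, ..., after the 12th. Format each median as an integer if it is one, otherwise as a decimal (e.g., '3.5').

Step 1: insert 40 -> lo=[40] (size 1, max 40) hi=[] (size 0) -> median=40
Step 2: insert 45 -> lo=[40] (size 1, max 40) hi=[45] (size 1, min 45) -> median=42.5
Step 3: insert 22 -> lo=[22, 40] (size 2, max 40) hi=[45] (size 1, min 45) -> median=40
Step 4: insert 2 -> lo=[2, 22] (size 2, max 22) hi=[40, 45] (size 2, min 40) -> median=31
Step 5: insert 26 -> lo=[2, 22, 26] (size 3, max 26) hi=[40, 45] (size 2, min 40) -> median=26
Step 6: insert 17 -> lo=[2, 17, 22] (size 3, max 22) hi=[26, 40, 45] (size 3, min 26) -> median=24
Step 7: insert 43 -> lo=[2, 17, 22, 26] (size 4, max 26) hi=[40, 43, 45] (size 3, min 40) -> median=26
Step 8: insert 39 -> lo=[2, 17, 22, 26] (size 4, max 26) hi=[39, 40, 43, 45] (size 4, min 39) -> median=32.5
Step 9: insert 25 -> lo=[2, 17, 22, 25, 26] (size 5, max 26) hi=[39, 40, 43, 45] (size 4, min 39) -> median=26
Step 10: insert 47 -> lo=[2, 17, 22, 25, 26] (size 5, max 26) hi=[39, 40, 43, 45, 47] (size 5, min 39) -> median=32.5
Step 11: insert 17 -> lo=[2, 17, 17, 22, 25, 26] (size 6, max 26) hi=[39, 40, 43, 45, 47] (size 5, min 39) -> median=26
Step 12: insert 11 -> lo=[2, 11, 17, 17, 22, 25] (size 6, max 25) hi=[26, 39, 40, 43, 45, 47] (size 6, min 26) -> median=25.5

Answer: 40 42.5 40 31 26 24 26 32.5 26 32.5 26 25.5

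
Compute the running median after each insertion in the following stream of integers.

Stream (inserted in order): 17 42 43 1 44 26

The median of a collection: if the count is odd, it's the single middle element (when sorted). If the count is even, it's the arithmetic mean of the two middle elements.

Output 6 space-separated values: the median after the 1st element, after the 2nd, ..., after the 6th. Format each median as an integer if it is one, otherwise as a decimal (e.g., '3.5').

Step 1: insert 17 -> lo=[17] (size 1, max 17) hi=[] (size 0) -> median=17
Step 2: insert 42 -> lo=[17] (size 1, max 17) hi=[42] (size 1, min 42) -> median=29.5
Step 3: insert 43 -> lo=[17, 42] (size 2, max 42) hi=[43] (size 1, min 43) -> median=42
Step 4: insert 1 -> lo=[1, 17] (size 2, max 17) hi=[42, 43] (size 2, min 42) -> median=29.5
Step 5: insert 44 -> lo=[1, 17, 42] (size 3, max 42) hi=[43, 44] (size 2, min 43) -> median=42
Step 6: insert 26 -> lo=[1, 17, 26] (size 3, max 26) hi=[42, 43, 44] (size 3, min 42) -> median=34

Answer: 17 29.5 42 29.5 42 34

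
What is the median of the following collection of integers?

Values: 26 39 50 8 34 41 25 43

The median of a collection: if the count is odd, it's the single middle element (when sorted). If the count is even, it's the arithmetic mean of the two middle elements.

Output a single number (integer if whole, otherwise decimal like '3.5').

Step 1: insert 26 -> lo=[26] (size 1, max 26) hi=[] (size 0) -> median=26
Step 2: insert 39 -> lo=[26] (size 1, max 26) hi=[39] (size 1, min 39) -> median=32.5
Step 3: insert 50 -> lo=[26, 39] (size 2, max 39) hi=[50] (size 1, min 50) -> median=39
Step 4: insert 8 -> lo=[8, 26] (size 2, max 26) hi=[39, 50] (size 2, min 39) -> median=32.5
Step 5: insert 34 -> lo=[8, 26, 34] (size 3, max 34) hi=[39, 50] (size 2, min 39) -> median=34
Step 6: insert 41 -> lo=[8, 26, 34] (size 3, max 34) hi=[39, 41, 50] (size 3, min 39) -> median=36.5
Step 7: insert 25 -> lo=[8, 25, 26, 34] (size 4, max 34) hi=[39, 41, 50] (size 3, min 39) -> median=34
Step 8: insert 43 -> lo=[8, 25, 26, 34] (size 4, max 34) hi=[39, 41, 43, 50] (size 4, min 39) -> median=36.5

Answer: 36.5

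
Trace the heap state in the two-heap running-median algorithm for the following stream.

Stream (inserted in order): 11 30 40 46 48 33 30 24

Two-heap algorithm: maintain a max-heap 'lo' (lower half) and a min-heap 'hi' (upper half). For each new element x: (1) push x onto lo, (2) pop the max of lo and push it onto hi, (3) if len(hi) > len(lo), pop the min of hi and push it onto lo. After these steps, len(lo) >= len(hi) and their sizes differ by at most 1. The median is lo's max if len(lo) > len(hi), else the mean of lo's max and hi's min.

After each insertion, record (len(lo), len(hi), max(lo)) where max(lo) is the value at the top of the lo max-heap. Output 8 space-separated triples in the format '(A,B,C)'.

Step 1: insert 11 -> lo=[11] hi=[] -> (len(lo)=1, len(hi)=0, max(lo)=11)
Step 2: insert 30 -> lo=[11] hi=[30] -> (len(lo)=1, len(hi)=1, max(lo)=11)
Step 3: insert 40 -> lo=[11, 30] hi=[40] -> (len(lo)=2, len(hi)=1, max(lo)=30)
Step 4: insert 46 -> lo=[11, 30] hi=[40, 46] -> (len(lo)=2, len(hi)=2, max(lo)=30)
Step 5: insert 48 -> lo=[11, 30, 40] hi=[46, 48] -> (len(lo)=3, len(hi)=2, max(lo)=40)
Step 6: insert 33 -> lo=[11, 30, 33] hi=[40, 46, 48] -> (len(lo)=3, len(hi)=3, max(lo)=33)
Step 7: insert 30 -> lo=[11, 30, 30, 33] hi=[40, 46, 48] -> (len(lo)=4, len(hi)=3, max(lo)=33)
Step 8: insert 24 -> lo=[11, 24, 30, 30] hi=[33, 40, 46, 48] -> (len(lo)=4, len(hi)=4, max(lo)=30)

Answer: (1,0,11) (1,1,11) (2,1,30) (2,2,30) (3,2,40) (3,3,33) (4,3,33) (4,4,30)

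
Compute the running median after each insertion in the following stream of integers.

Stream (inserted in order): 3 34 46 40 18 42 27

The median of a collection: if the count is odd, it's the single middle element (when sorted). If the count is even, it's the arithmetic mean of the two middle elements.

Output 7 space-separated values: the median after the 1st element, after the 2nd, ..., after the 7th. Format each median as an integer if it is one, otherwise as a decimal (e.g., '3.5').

Step 1: insert 3 -> lo=[3] (size 1, max 3) hi=[] (size 0) -> median=3
Step 2: insert 34 -> lo=[3] (size 1, max 3) hi=[34] (size 1, min 34) -> median=18.5
Step 3: insert 46 -> lo=[3, 34] (size 2, max 34) hi=[46] (size 1, min 46) -> median=34
Step 4: insert 40 -> lo=[3, 34] (size 2, max 34) hi=[40, 46] (size 2, min 40) -> median=37
Step 5: insert 18 -> lo=[3, 18, 34] (size 3, max 34) hi=[40, 46] (size 2, min 40) -> median=34
Step 6: insert 42 -> lo=[3, 18, 34] (size 3, max 34) hi=[40, 42, 46] (size 3, min 40) -> median=37
Step 7: insert 27 -> lo=[3, 18, 27, 34] (size 4, max 34) hi=[40, 42, 46] (size 3, min 40) -> median=34

Answer: 3 18.5 34 37 34 37 34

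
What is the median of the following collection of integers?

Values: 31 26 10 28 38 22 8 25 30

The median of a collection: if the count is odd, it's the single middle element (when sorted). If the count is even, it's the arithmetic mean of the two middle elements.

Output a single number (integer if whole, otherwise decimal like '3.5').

Step 1: insert 31 -> lo=[31] (size 1, max 31) hi=[] (size 0) -> median=31
Step 2: insert 26 -> lo=[26] (size 1, max 26) hi=[31] (size 1, min 31) -> median=28.5
Step 3: insert 10 -> lo=[10, 26] (size 2, max 26) hi=[31] (size 1, min 31) -> median=26
Step 4: insert 28 -> lo=[10, 26] (size 2, max 26) hi=[28, 31] (size 2, min 28) -> median=27
Step 5: insert 38 -> lo=[10, 26, 28] (size 3, max 28) hi=[31, 38] (size 2, min 31) -> median=28
Step 6: insert 22 -> lo=[10, 22, 26] (size 3, max 26) hi=[28, 31, 38] (size 3, min 28) -> median=27
Step 7: insert 8 -> lo=[8, 10, 22, 26] (size 4, max 26) hi=[28, 31, 38] (size 3, min 28) -> median=26
Step 8: insert 25 -> lo=[8, 10, 22, 25] (size 4, max 25) hi=[26, 28, 31, 38] (size 4, min 26) -> median=25.5
Step 9: insert 30 -> lo=[8, 10, 22, 25, 26] (size 5, max 26) hi=[28, 30, 31, 38] (size 4, min 28) -> median=26

Answer: 26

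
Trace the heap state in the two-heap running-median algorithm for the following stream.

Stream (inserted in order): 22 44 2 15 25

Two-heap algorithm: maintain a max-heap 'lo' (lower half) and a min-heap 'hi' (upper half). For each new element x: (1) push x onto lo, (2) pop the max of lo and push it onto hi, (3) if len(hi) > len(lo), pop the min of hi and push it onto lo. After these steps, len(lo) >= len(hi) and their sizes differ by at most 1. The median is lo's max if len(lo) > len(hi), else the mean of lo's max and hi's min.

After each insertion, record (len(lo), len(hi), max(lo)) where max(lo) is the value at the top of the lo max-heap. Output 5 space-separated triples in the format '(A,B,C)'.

Step 1: insert 22 -> lo=[22] hi=[] -> (len(lo)=1, len(hi)=0, max(lo)=22)
Step 2: insert 44 -> lo=[22] hi=[44] -> (len(lo)=1, len(hi)=1, max(lo)=22)
Step 3: insert 2 -> lo=[2, 22] hi=[44] -> (len(lo)=2, len(hi)=1, max(lo)=22)
Step 4: insert 15 -> lo=[2, 15] hi=[22, 44] -> (len(lo)=2, len(hi)=2, max(lo)=15)
Step 5: insert 25 -> lo=[2, 15, 22] hi=[25, 44] -> (len(lo)=3, len(hi)=2, max(lo)=22)

Answer: (1,0,22) (1,1,22) (2,1,22) (2,2,15) (3,2,22)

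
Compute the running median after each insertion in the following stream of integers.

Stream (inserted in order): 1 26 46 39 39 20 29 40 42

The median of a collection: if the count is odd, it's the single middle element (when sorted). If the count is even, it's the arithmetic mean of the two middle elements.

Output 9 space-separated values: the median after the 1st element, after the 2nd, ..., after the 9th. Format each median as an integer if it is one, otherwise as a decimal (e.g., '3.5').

Step 1: insert 1 -> lo=[1] (size 1, max 1) hi=[] (size 0) -> median=1
Step 2: insert 26 -> lo=[1] (size 1, max 1) hi=[26] (size 1, min 26) -> median=13.5
Step 3: insert 46 -> lo=[1, 26] (size 2, max 26) hi=[46] (size 1, min 46) -> median=26
Step 4: insert 39 -> lo=[1, 26] (size 2, max 26) hi=[39, 46] (size 2, min 39) -> median=32.5
Step 5: insert 39 -> lo=[1, 26, 39] (size 3, max 39) hi=[39, 46] (size 2, min 39) -> median=39
Step 6: insert 20 -> lo=[1, 20, 26] (size 3, max 26) hi=[39, 39, 46] (size 3, min 39) -> median=32.5
Step 7: insert 29 -> lo=[1, 20, 26, 29] (size 4, max 29) hi=[39, 39, 46] (size 3, min 39) -> median=29
Step 8: insert 40 -> lo=[1, 20, 26, 29] (size 4, max 29) hi=[39, 39, 40, 46] (size 4, min 39) -> median=34
Step 9: insert 42 -> lo=[1, 20, 26, 29, 39] (size 5, max 39) hi=[39, 40, 42, 46] (size 4, min 39) -> median=39

Answer: 1 13.5 26 32.5 39 32.5 29 34 39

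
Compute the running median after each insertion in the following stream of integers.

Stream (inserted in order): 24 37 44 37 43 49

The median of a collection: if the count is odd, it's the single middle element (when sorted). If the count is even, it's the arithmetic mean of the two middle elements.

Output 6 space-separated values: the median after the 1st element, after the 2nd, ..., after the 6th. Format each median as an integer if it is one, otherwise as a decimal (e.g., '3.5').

Answer: 24 30.5 37 37 37 40

Derivation:
Step 1: insert 24 -> lo=[24] (size 1, max 24) hi=[] (size 0) -> median=24
Step 2: insert 37 -> lo=[24] (size 1, max 24) hi=[37] (size 1, min 37) -> median=30.5
Step 3: insert 44 -> lo=[24, 37] (size 2, max 37) hi=[44] (size 1, min 44) -> median=37
Step 4: insert 37 -> lo=[24, 37] (size 2, max 37) hi=[37, 44] (size 2, min 37) -> median=37
Step 5: insert 43 -> lo=[24, 37, 37] (size 3, max 37) hi=[43, 44] (size 2, min 43) -> median=37
Step 6: insert 49 -> lo=[24, 37, 37] (size 3, max 37) hi=[43, 44, 49] (size 3, min 43) -> median=40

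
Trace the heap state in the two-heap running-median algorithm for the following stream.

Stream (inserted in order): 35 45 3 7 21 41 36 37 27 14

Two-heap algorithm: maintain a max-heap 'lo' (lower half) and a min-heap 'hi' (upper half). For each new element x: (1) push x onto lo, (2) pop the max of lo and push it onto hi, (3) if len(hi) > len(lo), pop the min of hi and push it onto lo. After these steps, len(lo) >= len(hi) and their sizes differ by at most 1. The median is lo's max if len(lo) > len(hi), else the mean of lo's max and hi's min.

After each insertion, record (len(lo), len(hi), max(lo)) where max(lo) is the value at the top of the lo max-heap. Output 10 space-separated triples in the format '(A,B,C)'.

Step 1: insert 35 -> lo=[35] hi=[] -> (len(lo)=1, len(hi)=0, max(lo)=35)
Step 2: insert 45 -> lo=[35] hi=[45] -> (len(lo)=1, len(hi)=1, max(lo)=35)
Step 3: insert 3 -> lo=[3, 35] hi=[45] -> (len(lo)=2, len(hi)=1, max(lo)=35)
Step 4: insert 7 -> lo=[3, 7] hi=[35, 45] -> (len(lo)=2, len(hi)=2, max(lo)=7)
Step 5: insert 21 -> lo=[3, 7, 21] hi=[35, 45] -> (len(lo)=3, len(hi)=2, max(lo)=21)
Step 6: insert 41 -> lo=[3, 7, 21] hi=[35, 41, 45] -> (len(lo)=3, len(hi)=3, max(lo)=21)
Step 7: insert 36 -> lo=[3, 7, 21, 35] hi=[36, 41, 45] -> (len(lo)=4, len(hi)=3, max(lo)=35)
Step 8: insert 37 -> lo=[3, 7, 21, 35] hi=[36, 37, 41, 45] -> (len(lo)=4, len(hi)=4, max(lo)=35)
Step 9: insert 27 -> lo=[3, 7, 21, 27, 35] hi=[36, 37, 41, 45] -> (len(lo)=5, len(hi)=4, max(lo)=35)
Step 10: insert 14 -> lo=[3, 7, 14, 21, 27] hi=[35, 36, 37, 41, 45] -> (len(lo)=5, len(hi)=5, max(lo)=27)

Answer: (1,0,35) (1,1,35) (2,1,35) (2,2,7) (3,2,21) (3,3,21) (4,3,35) (4,4,35) (5,4,35) (5,5,27)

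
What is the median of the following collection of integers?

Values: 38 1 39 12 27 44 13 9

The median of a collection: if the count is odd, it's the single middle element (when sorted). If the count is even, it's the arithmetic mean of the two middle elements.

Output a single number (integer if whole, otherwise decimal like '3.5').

Answer: 20

Derivation:
Step 1: insert 38 -> lo=[38] (size 1, max 38) hi=[] (size 0) -> median=38
Step 2: insert 1 -> lo=[1] (size 1, max 1) hi=[38] (size 1, min 38) -> median=19.5
Step 3: insert 39 -> lo=[1, 38] (size 2, max 38) hi=[39] (size 1, min 39) -> median=38
Step 4: insert 12 -> lo=[1, 12] (size 2, max 12) hi=[38, 39] (size 2, min 38) -> median=25
Step 5: insert 27 -> lo=[1, 12, 27] (size 3, max 27) hi=[38, 39] (size 2, min 38) -> median=27
Step 6: insert 44 -> lo=[1, 12, 27] (size 3, max 27) hi=[38, 39, 44] (size 3, min 38) -> median=32.5
Step 7: insert 13 -> lo=[1, 12, 13, 27] (size 4, max 27) hi=[38, 39, 44] (size 3, min 38) -> median=27
Step 8: insert 9 -> lo=[1, 9, 12, 13] (size 4, max 13) hi=[27, 38, 39, 44] (size 4, min 27) -> median=20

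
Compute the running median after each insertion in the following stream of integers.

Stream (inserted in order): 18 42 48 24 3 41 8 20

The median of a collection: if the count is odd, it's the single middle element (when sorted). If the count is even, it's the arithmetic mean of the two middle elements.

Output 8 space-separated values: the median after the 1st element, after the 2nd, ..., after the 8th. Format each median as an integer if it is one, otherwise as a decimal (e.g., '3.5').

Answer: 18 30 42 33 24 32.5 24 22

Derivation:
Step 1: insert 18 -> lo=[18] (size 1, max 18) hi=[] (size 0) -> median=18
Step 2: insert 42 -> lo=[18] (size 1, max 18) hi=[42] (size 1, min 42) -> median=30
Step 3: insert 48 -> lo=[18, 42] (size 2, max 42) hi=[48] (size 1, min 48) -> median=42
Step 4: insert 24 -> lo=[18, 24] (size 2, max 24) hi=[42, 48] (size 2, min 42) -> median=33
Step 5: insert 3 -> lo=[3, 18, 24] (size 3, max 24) hi=[42, 48] (size 2, min 42) -> median=24
Step 6: insert 41 -> lo=[3, 18, 24] (size 3, max 24) hi=[41, 42, 48] (size 3, min 41) -> median=32.5
Step 7: insert 8 -> lo=[3, 8, 18, 24] (size 4, max 24) hi=[41, 42, 48] (size 3, min 41) -> median=24
Step 8: insert 20 -> lo=[3, 8, 18, 20] (size 4, max 20) hi=[24, 41, 42, 48] (size 4, min 24) -> median=22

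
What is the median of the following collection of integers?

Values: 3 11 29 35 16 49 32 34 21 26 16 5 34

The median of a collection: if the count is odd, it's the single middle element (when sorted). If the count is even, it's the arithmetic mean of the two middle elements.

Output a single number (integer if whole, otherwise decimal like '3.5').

Step 1: insert 3 -> lo=[3] (size 1, max 3) hi=[] (size 0) -> median=3
Step 2: insert 11 -> lo=[3] (size 1, max 3) hi=[11] (size 1, min 11) -> median=7
Step 3: insert 29 -> lo=[3, 11] (size 2, max 11) hi=[29] (size 1, min 29) -> median=11
Step 4: insert 35 -> lo=[3, 11] (size 2, max 11) hi=[29, 35] (size 2, min 29) -> median=20
Step 5: insert 16 -> lo=[3, 11, 16] (size 3, max 16) hi=[29, 35] (size 2, min 29) -> median=16
Step 6: insert 49 -> lo=[3, 11, 16] (size 3, max 16) hi=[29, 35, 49] (size 3, min 29) -> median=22.5
Step 7: insert 32 -> lo=[3, 11, 16, 29] (size 4, max 29) hi=[32, 35, 49] (size 3, min 32) -> median=29
Step 8: insert 34 -> lo=[3, 11, 16, 29] (size 4, max 29) hi=[32, 34, 35, 49] (size 4, min 32) -> median=30.5
Step 9: insert 21 -> lo=[3, 11, 16, 21, 29] (size 5, max 29) hi=[32, 34, 35, 49] (size 4, min 32) -> median=29
Step 10: insert 26 -> lo=[3, 11, 16, 21, 26] (size 5, max 26) hi=[29, 32, 34, 35, 49] (size 5, min 29) -> median=27.5
Step 11: insert 16 -> lo=[3, 11, 16, 16, 21, 26] (size 6, max 26) hi=[29, 32, 34, 35, 49] (size 5, min 29) -> median=26
Step 12: insert 5 -> lo=[3, 5, 11, 16, 16, 21] (size 6, max 21) hi=[26, 29, 32, 34, 35, 49] (size 6, min 26) -> median=23.5
Step 13: insert 34 -> lo=[3, 5, 11, 16, 16, 21, 26] (size 7, max 26) hi=[29, 32, 34, 34, 35, 49] (size 6, min 29) -> median=26

Answer: 26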